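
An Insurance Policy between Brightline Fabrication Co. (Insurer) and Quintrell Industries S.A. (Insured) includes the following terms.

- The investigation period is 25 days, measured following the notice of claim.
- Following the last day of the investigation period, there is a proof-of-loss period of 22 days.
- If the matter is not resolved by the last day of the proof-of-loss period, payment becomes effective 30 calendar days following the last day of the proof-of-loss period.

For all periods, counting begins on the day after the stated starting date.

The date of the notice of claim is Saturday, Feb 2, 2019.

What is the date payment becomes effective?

Adding 25 calendar days to Feb 2, 2019 gives Feb 27, 2019, which is the last day of the investigation period.
The last day of the proof-of-loss period: Feb 27, 2019 + 22 days = Mar 21, 2019.
The date payment becomes effective: Mar 21, 2019 + 30 days = Apr 20, 2019.

Apr 20, 2019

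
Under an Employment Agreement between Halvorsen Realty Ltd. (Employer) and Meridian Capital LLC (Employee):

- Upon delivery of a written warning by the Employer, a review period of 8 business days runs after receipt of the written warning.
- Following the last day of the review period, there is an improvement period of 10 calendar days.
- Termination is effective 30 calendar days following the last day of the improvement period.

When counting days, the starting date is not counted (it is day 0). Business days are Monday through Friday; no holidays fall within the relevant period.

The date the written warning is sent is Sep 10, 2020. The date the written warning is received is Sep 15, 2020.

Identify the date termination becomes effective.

Nov 4, 2020

The last day of the review period: counting 8 business days from Tuesday, Sep 15, 2020 (Sep 16, Sep 17, Sep 18, Sep 21, Sep 22, Sep 23, Sep 24, Sep 25, skipping weekends) reaches Friday, Sep 25, 2020.
Adding 10 calendar days to Sep 25, 2020 gives Oct 5, 2020, which is the last day of the improvement period.
Adding 30 calendar days to Oct 5, 2020 gives Nov 4, 2020, which is the date termination becomes effective.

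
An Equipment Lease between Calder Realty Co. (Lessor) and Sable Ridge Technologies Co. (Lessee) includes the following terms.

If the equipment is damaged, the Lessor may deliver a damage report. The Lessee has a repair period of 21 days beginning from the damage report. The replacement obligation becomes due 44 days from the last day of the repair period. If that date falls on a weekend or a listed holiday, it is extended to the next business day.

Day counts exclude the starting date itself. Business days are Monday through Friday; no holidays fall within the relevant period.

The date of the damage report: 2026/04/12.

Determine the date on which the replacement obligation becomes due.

2026/06/16

Adding 21 calendar days to 2026/04/12 gives 2026/05/03, which is the last day of the repair period.
The date on which the replacement obligation becomes due: 44 calendar days after 2026/05/03 is 2026/06/16. 2026/06/16 is a Tuesday, so no roll-forward applies.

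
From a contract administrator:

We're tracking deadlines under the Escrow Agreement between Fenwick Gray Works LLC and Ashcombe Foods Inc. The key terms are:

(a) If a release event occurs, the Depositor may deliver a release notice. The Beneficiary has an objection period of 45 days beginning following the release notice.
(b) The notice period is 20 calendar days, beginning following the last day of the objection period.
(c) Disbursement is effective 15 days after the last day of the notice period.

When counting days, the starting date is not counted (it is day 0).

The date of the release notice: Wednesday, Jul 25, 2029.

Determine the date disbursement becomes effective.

Oct 13, 2029

Adding 45 calendar days to Jul 25, 2029 gives Sep 8, 2029, which is the last day of the objection period.
The last day of the notice period: 20 calendar days after Sep 8, 2029 is Sep 28, 2029.
The date disbursement becomes effective: 15 calendar days after Sep 28, 2029 is Oct 13, 2029.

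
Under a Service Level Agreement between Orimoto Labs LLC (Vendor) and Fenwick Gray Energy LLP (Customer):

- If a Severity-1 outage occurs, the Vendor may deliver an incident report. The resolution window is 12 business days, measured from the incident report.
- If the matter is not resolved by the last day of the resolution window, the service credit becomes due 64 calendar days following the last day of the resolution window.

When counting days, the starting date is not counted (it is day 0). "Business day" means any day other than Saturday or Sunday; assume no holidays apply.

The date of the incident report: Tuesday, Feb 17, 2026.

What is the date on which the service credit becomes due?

May 8, 2026

The last day of the resolution window: counting 12 business days from Tuesday, Feb 17, 2026 (Feb 18, Feb 19, Feb 20, Feb 23, …, Mar 3, Mar 4, Mar 5, skipping weekends) reaches Thursday, Mar 5, 2026.
The date on which the service credit becomes due: Mar 5, 2026 + 64 days = May 8, 2026.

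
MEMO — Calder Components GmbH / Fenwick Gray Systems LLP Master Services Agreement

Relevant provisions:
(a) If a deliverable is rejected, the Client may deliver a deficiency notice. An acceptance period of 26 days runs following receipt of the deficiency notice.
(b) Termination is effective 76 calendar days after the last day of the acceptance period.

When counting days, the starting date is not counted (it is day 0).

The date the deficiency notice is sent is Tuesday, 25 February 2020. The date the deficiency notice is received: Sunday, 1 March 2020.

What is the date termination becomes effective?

Adding 26 calendar days to 1 March 2020 gives 27 March 2020, which is the last day of the acceptance period.
Adding 76 calendar days to 27 March 2020 gives 11 June 2020, which is the date termination becomes effective.

11 June 2020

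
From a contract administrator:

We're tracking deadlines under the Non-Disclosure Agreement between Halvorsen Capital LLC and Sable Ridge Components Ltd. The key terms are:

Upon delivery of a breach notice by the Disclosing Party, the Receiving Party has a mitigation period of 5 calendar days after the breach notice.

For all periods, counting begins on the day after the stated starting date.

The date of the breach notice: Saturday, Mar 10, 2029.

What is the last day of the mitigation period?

The last day of the mitigation period: Mar 10, 2029 + 5 days = Mar 15, 2029.

Mar 15, 2029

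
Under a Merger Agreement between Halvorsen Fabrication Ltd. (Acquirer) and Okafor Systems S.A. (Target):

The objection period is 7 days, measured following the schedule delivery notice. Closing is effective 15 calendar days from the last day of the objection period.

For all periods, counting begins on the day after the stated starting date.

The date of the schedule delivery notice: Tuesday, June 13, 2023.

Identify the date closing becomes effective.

July 5, 2023

The last day of the objection period: 7 calendar days after June 13, 2023 is June 20, 2023.
The date closing becomes effective: June 20, 2023 + 15 days = July 5, 2023.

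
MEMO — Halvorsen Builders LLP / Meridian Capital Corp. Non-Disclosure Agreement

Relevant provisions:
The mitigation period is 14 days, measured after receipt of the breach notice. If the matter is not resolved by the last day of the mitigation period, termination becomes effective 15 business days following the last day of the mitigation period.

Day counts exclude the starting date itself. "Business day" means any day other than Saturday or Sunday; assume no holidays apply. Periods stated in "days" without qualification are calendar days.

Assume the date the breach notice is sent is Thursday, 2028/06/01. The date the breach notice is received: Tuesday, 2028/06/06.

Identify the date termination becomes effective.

2028/07/11

Adding 14 calendar days to 2028/06/06 gives 2028/06/20, which is the last day of the mitigation period.
The date termination becomes effective: 15 business days after Tuesday, 2028/06/20, skipping weekends — Jun 21, Jun 22, Jun 23, Jun 26, …, Jul 7, Jul 10, Jul 11 — lands on Tuesday, 2028/07/11.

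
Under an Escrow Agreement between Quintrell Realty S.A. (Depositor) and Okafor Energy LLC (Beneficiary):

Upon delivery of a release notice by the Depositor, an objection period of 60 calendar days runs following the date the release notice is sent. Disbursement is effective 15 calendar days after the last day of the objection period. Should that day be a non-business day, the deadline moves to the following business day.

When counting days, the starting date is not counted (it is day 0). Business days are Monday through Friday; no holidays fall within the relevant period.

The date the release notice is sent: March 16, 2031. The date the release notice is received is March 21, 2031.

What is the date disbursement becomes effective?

May 30, 2031

Adding 60 calendar days to March 16, 2031 gives May 15, 2031, which is the last day of the objection period.
Adding 15 calendar days to May 15, 2031 gives May 30, 2031, which is the date disbursement becomes effective. May 30, 2031 is a Friday, so no roll-forward applies.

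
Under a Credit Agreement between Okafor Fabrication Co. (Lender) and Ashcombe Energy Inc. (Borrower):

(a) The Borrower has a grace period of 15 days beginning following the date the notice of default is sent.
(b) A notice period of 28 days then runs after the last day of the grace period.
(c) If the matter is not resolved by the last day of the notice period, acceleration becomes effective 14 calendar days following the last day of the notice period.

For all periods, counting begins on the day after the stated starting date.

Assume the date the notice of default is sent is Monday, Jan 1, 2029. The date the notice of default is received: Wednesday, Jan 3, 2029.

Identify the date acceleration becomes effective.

Feb 27, 2029

The last day of the grace period: 15 calendar days after Jan 1, 2029 is Jan 16, 2029.
The last day of the notice period: Jan 16, 2029 + 28 days = Feb 13, 2029.
The date acceleration becomes effective: Feb 13, 2029 + 14 days = Feb 27, 2029.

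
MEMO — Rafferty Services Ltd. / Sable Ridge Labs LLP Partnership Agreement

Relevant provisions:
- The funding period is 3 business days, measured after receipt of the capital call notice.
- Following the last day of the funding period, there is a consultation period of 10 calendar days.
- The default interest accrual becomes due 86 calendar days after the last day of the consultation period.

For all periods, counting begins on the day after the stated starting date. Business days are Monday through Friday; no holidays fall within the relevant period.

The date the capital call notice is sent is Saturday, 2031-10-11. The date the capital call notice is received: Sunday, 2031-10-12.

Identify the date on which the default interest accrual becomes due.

The last day of the funding period: 3 business days after Sunday, 2031-10-12, skipping weekends — Oct 13, Oct 14, Oct 15 — lands on Wednesday, 2031-10-15.
The last day of the consultation period: 10 calendar days after 2031-10-15 is 2031-10-25.
The date on which the default interest accrual becomes due: 86 calendar days after 2031-10-25 is 2032-01-19.

2032-01-19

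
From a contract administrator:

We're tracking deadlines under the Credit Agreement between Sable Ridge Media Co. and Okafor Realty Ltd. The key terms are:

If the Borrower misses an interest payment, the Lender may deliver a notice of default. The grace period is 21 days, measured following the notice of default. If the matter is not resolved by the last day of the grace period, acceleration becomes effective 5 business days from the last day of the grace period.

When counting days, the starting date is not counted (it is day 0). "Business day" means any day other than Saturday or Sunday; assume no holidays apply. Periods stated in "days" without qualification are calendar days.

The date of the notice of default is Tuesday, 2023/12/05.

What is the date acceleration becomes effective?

2024/01/02

Adding 21 calendar days to 2023/12/05 gives 2023/12/26, which is the last day of the grace period.
From Tuesday, 2023/12/26, 5 business days (Dec 27, Dec 28, Dec 29, Jan 1, Jan 2, skipping weekends) brings us to Tuesday, 2024/01/02, which is the date acceleration becomes effective.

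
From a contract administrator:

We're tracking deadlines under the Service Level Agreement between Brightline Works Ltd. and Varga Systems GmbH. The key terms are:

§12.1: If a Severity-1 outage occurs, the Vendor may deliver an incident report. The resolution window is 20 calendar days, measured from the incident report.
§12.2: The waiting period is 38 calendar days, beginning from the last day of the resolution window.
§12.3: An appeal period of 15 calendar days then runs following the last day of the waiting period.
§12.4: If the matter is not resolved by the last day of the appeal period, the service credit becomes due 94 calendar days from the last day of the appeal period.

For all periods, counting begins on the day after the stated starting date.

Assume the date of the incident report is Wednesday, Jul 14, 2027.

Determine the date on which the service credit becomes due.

Dec 28, 2027

Adding 20 calendar days to Jul 14, 2027 gives Aug 3, 2027, which is the last day of the resolution window.
The last day of the waiting period: Aug 3, 2027 + 38 days = Sep 10, 2027.
The last day of the appeal period: 15 calendar days after Sep 10, 2027 is Sep 25, 2027.
Adding 94 calendar days to Sep 25, 2027 gives Dec 28, 2027, which is the date on which the service credit becomes due.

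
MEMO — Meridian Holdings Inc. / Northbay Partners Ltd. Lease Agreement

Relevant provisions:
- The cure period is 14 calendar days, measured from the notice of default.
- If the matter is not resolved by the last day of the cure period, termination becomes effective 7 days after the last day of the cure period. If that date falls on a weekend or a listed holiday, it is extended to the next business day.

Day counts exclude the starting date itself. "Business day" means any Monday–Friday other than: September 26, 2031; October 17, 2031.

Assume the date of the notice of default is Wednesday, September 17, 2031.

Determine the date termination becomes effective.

The last day of the cure period: September 17, 2031 + 14 days = October 1, 2031.
The date termination becomes effective: 7 calendar days after October 1, 2031 is October 8, 2031. October 8, 2031 is a Wednesday and is not a listed holiday, so no roll-forward applies.

October 8, 2031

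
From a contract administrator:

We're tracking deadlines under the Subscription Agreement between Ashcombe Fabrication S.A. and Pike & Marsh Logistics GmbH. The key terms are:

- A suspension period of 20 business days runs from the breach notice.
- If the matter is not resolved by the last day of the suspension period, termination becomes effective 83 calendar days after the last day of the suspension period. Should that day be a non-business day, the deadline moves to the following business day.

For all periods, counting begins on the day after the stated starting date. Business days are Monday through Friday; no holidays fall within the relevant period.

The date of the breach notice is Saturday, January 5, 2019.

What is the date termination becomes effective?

April 25, 2019

The last day of the suspension period: 20 business days after Saturday, January 5, 2019, skipping weekends — Jan 7, Jan 8, Jan 9, Jan 10, …, Jan 30, Jan 31, Feb 1 — lands on Friday, February 1, 2019.
Adding 83 calendar days to February 1, 2019 gives April 25, 2019, which is the date termination becomes effective. April 25, 2019 is a Thursday, so no roll-forward applies.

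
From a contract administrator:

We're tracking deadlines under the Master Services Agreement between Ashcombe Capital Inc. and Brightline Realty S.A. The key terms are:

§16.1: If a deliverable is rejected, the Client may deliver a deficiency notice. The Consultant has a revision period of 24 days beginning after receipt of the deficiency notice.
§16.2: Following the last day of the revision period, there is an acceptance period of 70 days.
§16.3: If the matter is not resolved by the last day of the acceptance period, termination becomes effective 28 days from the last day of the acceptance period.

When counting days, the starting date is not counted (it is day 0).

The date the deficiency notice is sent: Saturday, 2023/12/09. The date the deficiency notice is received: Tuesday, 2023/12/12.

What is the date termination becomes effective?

2024/04/12

The last day of the revision period: 2023/12/12 + 24 days = 2024/01/05.
Adding 70 calendar days to 2024/01/05 gives 2024/03/15, which is the last day of the acceptance period.
The date termination becomes effective: 28 calendar days after 2024/03/15 is 2024/04/12.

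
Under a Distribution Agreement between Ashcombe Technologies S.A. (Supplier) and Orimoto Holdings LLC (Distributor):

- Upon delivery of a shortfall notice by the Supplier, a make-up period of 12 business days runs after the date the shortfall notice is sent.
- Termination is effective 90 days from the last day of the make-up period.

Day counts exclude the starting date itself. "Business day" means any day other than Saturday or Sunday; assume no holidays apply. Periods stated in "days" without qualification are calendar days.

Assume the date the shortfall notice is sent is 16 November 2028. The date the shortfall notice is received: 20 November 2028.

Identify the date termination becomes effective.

The last day of the make-up period: counting 12 business days from Thursday, 16 November 2028 (Nov 17, Nov 20, Nov 21, Nov 22, …, Nov 30, Dec 1, Dec 4, skipping weekends) reaches Monday, 4 December 2028.
Adding 90 calendar days to 4 December 2028 gives 4 March 2029, which is the date termination becomes effective.

4 March 2029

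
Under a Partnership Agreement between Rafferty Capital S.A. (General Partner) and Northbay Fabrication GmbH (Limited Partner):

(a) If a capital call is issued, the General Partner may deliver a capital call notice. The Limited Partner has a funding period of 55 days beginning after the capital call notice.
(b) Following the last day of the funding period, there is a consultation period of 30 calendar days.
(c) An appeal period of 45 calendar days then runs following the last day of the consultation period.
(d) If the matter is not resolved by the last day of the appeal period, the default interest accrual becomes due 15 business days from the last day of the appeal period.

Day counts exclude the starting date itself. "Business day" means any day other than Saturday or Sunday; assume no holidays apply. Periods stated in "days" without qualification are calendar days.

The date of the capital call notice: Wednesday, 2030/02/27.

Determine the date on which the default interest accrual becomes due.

The last day of the funding period: 55 calendar days after 2030/02/27 is 2030/04/23.
The last day of the consultation period: 2030/04/23 + 30 days = 2030/05/23.
The last day of the appeal period: 45 calendar days after 2030/05/23 is 2030/07/07.
The date on which the default interest accrual becomes due: counting 15 business days from Sunday, 2030/07/07 (Jul 8, Jul 9, Jul 10, Jul 11, …, Jul 24, Jul 25, Jul 26, skipping weekends) reaches Friday, 2030/07/26.

2030/07/26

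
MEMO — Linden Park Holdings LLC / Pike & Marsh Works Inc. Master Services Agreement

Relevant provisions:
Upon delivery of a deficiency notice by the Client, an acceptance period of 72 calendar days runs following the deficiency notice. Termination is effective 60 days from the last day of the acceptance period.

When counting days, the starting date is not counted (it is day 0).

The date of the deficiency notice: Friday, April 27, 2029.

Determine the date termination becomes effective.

Adding 72 calendar days to April 27, 2029 gives July 8, 2029, which is the last day of the acceptance period.
The date termination becomes effective: 60 calendar days after July 8, 2029 is September 6, 2029.

September 6, 2029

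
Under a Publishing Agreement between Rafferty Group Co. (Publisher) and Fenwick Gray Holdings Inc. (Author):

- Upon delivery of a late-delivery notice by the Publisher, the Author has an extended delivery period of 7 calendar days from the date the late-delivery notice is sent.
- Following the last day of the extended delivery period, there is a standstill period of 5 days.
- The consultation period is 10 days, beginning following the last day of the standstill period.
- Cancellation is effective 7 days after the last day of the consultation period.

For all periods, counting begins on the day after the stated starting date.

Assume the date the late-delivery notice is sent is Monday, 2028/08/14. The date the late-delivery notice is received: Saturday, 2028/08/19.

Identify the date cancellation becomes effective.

The last day of the extended delivery period: 2028/08/14 + 7 days = 2028/08/21.
The last day of the standstill period: 2028/08/21 + 5 days = 2028/08/26.
The last day of the consultation period: 10 calendar days after 2028/08/26 is 2028/09/05.
The date cancellation becomes effective: 7 calendar days after 2028/09/05 is 2028/09/12.

2028/09/12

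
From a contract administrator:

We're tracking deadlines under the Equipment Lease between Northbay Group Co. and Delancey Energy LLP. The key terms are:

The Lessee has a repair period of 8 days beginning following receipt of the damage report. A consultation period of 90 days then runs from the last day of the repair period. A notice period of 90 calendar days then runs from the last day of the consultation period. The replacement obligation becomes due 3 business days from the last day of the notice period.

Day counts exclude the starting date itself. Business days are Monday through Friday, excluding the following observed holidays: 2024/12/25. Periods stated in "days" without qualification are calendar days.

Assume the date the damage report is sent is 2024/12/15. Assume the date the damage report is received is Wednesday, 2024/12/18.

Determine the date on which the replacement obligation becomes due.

2025/06/27

Adding 8 calendar days to 2024/12/18 gives 2024/12/26, which is the last day of the repair period.
Adding 90 calendar days to 2024/12/26 gives 2025/03/26, which is the last day of the consultation period.
The last day of the notice period: 2025/03/26 + 90 days = 2025/06/24.
The date on which the replacement obligation becomes due: 3 business days after Tuesday, 2025/06/24, skipping weekends — Jun 25, Jun 26, Jun 27 — lands on Friday, 2025/06/27.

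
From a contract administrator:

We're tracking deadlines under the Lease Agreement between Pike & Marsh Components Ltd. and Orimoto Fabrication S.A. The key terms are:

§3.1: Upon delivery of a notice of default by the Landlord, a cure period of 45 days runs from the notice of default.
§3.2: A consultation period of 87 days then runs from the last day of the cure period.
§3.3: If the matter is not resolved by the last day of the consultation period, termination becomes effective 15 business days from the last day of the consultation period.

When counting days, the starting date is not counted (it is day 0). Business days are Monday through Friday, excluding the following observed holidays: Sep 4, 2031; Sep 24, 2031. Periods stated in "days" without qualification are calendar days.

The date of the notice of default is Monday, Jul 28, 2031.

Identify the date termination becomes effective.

Adding 45 calendar days to Jul 28, 2031 gives Sep 11, 2031, which is the last day of the cure period.
The last day of the consultation period: Sep 11, 2031 + 87 days = Dec 7, 2031.
The date termination becomes effective: counting 15 business days from Sunday, Dec 7, 2031 (Dec 8, Dec 9, Dec 10, Dec 11, …, Dec 24, Dec 25, Dec 26, skipping weekends) reaches Friday, Dec 26, 2031.

Dec 26, 2031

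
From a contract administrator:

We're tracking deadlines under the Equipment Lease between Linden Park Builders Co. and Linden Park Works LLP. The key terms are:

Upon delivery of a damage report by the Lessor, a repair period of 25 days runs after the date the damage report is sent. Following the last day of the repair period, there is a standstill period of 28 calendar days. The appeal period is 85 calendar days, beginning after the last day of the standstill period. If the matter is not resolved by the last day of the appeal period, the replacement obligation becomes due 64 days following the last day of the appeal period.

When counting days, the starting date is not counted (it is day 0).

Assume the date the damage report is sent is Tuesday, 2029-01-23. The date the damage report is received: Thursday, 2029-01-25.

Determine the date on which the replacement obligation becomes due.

The last day of the repair period: 2029-01-23 + 25 days = 2029-02-17.
Adding 28 calendar days to 2029-02-17 gives 2029-03-17, which is the last day of the standstill period.
Adding 85 calendar days to 2029-03-17 gives 2029-06-10, which is the last day of the appeal period.
The date on which the replacement obligation becomes due: 2029-06-10 + 64 days = 2029-08-13.

2029-08-13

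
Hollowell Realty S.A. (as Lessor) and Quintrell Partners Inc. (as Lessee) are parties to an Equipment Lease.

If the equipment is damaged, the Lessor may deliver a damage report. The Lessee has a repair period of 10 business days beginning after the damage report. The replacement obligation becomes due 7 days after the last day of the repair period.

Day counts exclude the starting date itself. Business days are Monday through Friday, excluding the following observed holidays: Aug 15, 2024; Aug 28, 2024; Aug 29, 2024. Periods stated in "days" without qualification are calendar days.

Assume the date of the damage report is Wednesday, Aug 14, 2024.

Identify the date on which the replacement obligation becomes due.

Sep 9, 2024

From Wednesday, Aug 14, 2024, 10 business days (Aug 16, Aug 19, Aug 20, Aug 21, Aug 22, Aug 23, Aug 26, Aug 27, Aug 30, Sep 2, skipping weekends and the listed holidays on Aug 15, Aug 28, Aug 29) brings us to Monday, Sep 2, 2024, which is the last day of the repair period.
Adding 7 calendar days to Sep 2, 2024 gives Sep 9, 2024, which is the date on which the replacement obligation becomes due.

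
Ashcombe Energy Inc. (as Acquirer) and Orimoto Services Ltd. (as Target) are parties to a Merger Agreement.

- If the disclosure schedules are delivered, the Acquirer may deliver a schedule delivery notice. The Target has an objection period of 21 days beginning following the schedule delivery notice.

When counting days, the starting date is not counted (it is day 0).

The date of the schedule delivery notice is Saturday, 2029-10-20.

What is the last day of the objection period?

2029-11-10

Adding 21 calendar days to 2029-10-20 gives 2029-11-10, which is the last day of the objection period.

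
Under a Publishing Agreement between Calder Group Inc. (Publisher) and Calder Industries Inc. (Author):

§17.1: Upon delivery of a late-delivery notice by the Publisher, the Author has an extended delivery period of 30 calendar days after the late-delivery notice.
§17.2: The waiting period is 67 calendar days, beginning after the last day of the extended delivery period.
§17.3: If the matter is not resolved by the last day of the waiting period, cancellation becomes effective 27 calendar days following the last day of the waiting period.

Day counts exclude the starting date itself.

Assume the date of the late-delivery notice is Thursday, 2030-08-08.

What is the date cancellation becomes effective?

Adding 30 calendar days to 2030-08-08 gives 2030-09-07, which is the last day of the extended delivery period.
The last day of the waiting period: 2030-09-07 + 67 days = 2030-11-13.
The date cancellation becomes effective: 2030-11-13 + 27 days = 2030-12-10.

2030-12-10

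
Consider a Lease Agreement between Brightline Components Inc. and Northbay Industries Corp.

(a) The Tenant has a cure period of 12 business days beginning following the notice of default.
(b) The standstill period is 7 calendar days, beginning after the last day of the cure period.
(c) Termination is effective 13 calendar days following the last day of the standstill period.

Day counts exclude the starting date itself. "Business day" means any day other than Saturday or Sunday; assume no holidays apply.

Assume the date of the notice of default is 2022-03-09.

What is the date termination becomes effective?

2022-04-14

From Wednesday, 2022-03-09, 12 business days (Mar 10, Mar 11, Mar 14, Mar 15, …, Mar 23, Mar 24, Mar 25, skipping weekends) brings us to Friday, 2022-03-25, which is the last day of the cure period.
The last day of the standstill period: 2022-03-25 + 7 days = 2022-04-01.
Adding 13 calendar days to 2022-04-01 gives 2022-04-14, which is the date termination becomes effective.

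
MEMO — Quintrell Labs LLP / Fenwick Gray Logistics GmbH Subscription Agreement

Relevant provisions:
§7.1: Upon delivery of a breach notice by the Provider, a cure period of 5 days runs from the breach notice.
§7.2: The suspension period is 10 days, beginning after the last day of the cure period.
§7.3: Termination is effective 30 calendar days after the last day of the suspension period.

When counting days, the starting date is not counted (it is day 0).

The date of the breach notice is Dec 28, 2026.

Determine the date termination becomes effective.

Feb 11, 2027

The last day of the cure period: Dec 28, 2026 + 5 days = Jan 2, 2027.
Adding 10 calendar days to Jan 2, 2027 gives Jan 12, 2027, which is the last day of the suspension period.
The date termination becomes effective: 30 calendar days after Jan 12, 2027 is Feb 11, 2027.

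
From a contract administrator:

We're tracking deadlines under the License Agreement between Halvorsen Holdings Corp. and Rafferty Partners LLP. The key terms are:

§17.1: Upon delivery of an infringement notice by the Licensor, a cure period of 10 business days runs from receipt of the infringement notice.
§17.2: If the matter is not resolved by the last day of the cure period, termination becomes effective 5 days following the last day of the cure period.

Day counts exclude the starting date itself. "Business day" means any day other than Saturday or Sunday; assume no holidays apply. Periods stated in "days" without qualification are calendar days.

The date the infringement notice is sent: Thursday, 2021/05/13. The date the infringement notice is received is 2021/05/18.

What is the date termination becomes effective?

The last day of the cure period: 10 business days after Tuesday, 2021/05/18, skipping weekends — May 19, May 20, May 21, May 24, May 25, May 26, May 27, May 28, May 31, Jun 1 — lands on Tuesday, 2021/06/01.
The date termination becomes effective: 2021/06/01 + 5 days = 2021/06/06.

2021/06/06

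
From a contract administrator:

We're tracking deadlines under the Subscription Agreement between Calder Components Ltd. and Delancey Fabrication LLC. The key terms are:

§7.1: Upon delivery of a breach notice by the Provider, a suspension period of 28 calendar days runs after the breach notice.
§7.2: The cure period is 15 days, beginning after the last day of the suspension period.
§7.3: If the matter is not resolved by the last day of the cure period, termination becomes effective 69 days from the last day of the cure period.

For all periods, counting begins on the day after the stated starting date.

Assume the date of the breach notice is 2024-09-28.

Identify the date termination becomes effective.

2025-01-18

The last day of the suspension period: 2024-09-28 + 28 days = 2024-10-26.
The last day of the cure period: 2024-10-26 + 15 days = 2024-11-10.
The date termination becomes effective: 2024-11-10 + 69 days = 2025-01-18.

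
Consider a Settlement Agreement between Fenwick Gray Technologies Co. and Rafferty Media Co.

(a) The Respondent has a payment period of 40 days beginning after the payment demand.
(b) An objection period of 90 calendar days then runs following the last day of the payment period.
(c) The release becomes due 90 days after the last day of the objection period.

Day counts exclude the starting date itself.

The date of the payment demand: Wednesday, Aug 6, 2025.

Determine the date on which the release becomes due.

The last day of the payment period: Aug 6, 2025 + 40 days = Sep 15, 2025.
Adding 90 calendar days to Sep 15, 2025 gives Dec 14, 2025, which is the last day of the objection period.
Adding 90 calendar days to Dec 14, 2025 gives Mar 14, 2026, which is the date on which the release becomes due.

Mar 14, 2026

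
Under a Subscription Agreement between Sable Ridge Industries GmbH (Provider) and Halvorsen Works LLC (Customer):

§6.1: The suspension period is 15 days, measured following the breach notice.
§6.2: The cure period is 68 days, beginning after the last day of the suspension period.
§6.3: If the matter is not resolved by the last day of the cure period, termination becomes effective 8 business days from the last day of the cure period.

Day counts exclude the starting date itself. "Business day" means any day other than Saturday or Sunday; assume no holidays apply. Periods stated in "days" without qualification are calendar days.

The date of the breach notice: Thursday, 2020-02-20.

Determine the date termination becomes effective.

2020-05-25

The last day of the suspension period: 15 calendar days after 2020-02-20 is 2020-03-06.
The last day of the cure period: 2020-03-06 + 68 days = 2020-05-13.
The date termination becomes effective: counting 8 business days from Wednesday, 2020-05-13 (May 14, May 15, May 18, May 19, May 20, May 21, May 22, May 25, skipping weekends) reaches Monday, 2020-05-25.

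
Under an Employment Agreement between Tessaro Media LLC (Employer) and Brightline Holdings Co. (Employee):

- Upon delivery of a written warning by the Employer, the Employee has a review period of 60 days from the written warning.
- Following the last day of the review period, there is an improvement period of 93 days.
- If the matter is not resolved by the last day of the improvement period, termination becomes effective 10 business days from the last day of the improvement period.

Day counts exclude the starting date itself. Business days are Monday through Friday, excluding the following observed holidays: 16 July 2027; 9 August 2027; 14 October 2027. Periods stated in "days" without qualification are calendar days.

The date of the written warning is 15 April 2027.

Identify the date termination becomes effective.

29 September 2027

The last day of the review period: 15 April 2027 + 60 days = 14 June 2027.
The last day of the improvement period: 93 calendar days after 14 June 2027 is 15 September 2027.
The date termination becomes effective: counting 10 business days from Wednesday, 15 September 2027 (Sep 16, Sep 17, Sep 20, Sep 21, Sep 22, Sep 23, Sep 24, Sep 27, Sep 28, Sep 29, skipping weekends) reaches Wednesday, 29 September 2027.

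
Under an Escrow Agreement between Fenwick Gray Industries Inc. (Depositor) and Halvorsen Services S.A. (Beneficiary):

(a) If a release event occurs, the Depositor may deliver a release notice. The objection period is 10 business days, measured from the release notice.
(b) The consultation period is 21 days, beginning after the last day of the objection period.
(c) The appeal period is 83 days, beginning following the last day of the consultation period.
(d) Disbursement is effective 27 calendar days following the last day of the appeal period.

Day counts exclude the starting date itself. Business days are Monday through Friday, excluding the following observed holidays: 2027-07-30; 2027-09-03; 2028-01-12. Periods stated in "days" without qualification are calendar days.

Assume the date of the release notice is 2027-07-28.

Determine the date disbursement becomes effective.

2027-12-21

The last day of the objection period: counting 10 business days from Wednesday, 2027-07-28 (Jul 29, Aug 2, Aug 3, Aug 4, Aug 5, Aug 6, Aug 9, Aug 10, Aug 11, Aug 12, skipping weekends and the listed holiday on Jul 30) reaches Thursday, 2027-08-12.
The last day of the consultation period: 21 calendar days after 2027-08-12 is 2027-09-02.
The last day of the appeal period: 2027-09-02 + 83 days = 2027-11-24.
The date disbursement becomes effective: 2027-11-24 + 27 days = 2027-12-21.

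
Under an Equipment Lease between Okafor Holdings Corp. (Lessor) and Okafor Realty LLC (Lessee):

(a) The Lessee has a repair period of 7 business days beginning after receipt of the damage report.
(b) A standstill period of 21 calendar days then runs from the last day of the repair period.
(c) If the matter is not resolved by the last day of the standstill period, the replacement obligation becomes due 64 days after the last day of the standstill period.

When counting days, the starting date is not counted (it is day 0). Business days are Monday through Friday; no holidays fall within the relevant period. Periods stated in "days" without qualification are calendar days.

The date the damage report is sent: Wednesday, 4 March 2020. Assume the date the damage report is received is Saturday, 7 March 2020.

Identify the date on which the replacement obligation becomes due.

The last day of the repair period: 7 business days after Saturday, 7 March 2020, skipping weekends — Mar 9, Mar 10, Mar 11, Mar 12, Mar 13, Mar 16, Mar 17 — lands on Tuesday, 17 March 2020.
The last day of the standstill period: 17 March 2020 + 21 days = 7 April 2020.
The date on which the replacement obligation becomes due: 64 calendar days after 7 April 2020 is 10 June 2020.

10 June 2020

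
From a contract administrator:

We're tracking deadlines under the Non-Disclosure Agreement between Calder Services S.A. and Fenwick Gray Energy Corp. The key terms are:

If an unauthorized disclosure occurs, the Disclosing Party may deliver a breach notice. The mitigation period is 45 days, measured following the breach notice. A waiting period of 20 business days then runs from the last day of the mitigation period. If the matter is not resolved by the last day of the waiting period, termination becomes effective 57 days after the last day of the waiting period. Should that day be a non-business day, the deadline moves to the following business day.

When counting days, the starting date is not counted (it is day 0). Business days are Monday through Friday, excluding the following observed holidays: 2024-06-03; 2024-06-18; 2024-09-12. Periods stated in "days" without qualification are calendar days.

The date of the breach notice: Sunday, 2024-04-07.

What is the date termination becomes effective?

The last day of the mitigation period: 2024-04-07 + 45 days = 2024-05-22.
From Wednesday, 2024-05-22, 20 business days (May 23, May 24, May 27, May 28, …, Jun 19, Jun 20, Jun 21, skipping weekends and the listed holidays on Jun 3, Jun 18) brings us to Friday, 2024-06-21, which is the last day of the waiting period.
Adding 57 calendar days to 2024-06-21 gives 2024-08-17, which is the date termination becomes effective. That falls on a Saturday, so it rolls to the next business day, Monday, 2024-08-19.

2024-08-19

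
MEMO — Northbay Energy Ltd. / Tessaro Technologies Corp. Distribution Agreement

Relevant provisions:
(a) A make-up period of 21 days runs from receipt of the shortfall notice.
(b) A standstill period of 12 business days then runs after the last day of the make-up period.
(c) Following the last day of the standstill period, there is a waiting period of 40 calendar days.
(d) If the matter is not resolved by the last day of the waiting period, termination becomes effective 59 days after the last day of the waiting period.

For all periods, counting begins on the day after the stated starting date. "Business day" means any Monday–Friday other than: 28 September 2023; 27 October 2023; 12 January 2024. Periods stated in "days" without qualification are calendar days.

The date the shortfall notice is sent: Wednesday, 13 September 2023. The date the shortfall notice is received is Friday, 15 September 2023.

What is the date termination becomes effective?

The last day of the make-up period: 21 calendar days after 15 September 2023 is 6 October 2023.
From Friday, 6 October 2023, 12 business days (Oct 9, Oct 10, Oct 11, Oct 12, …, Oct 20, Oct 23, Oct 24, skipping weekends) brings us to Tuesday, 24 October 2023, which is the last day of the standstill period.
Adding 40 calendar days to 24 October 2023 gives 3 December 2023, which is the last day of the waiting period.
Adding 59 calendar days to 3 December 2023 gives 31 January 2024, which is the date termination becomes effective.

31 January 2024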